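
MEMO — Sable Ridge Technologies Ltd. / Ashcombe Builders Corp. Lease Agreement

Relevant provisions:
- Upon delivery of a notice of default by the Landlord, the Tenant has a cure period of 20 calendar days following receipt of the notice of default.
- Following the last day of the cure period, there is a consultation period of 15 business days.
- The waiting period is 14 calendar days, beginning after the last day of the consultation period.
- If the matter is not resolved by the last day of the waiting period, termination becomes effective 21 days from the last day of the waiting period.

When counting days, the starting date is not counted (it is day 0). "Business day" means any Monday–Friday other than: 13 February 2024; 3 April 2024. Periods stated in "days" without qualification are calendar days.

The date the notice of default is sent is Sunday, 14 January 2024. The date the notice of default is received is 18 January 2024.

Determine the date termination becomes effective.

Adding 20 calendar days to 18 January 2024 gives 7 February 2024, which is the last day of the cure period.
From Wednesday, 7 February 2024, 15 business days (Feb 8, Feb 9, Feb 12, Feb 14, …, Feb 27, Feb 28, Feb 29, skipping weekends and the listed holiday on Feb 13) brings us to Thursday, 29 February 2024, which is the last day of the consultation period.
Adding 14 calendar days to 29 February 2024 gives 14 March 2024, which is the last day of the waiting period.
Adding 21 calendar days to 14 March 2024 gives 4 April 2024, which is the date termination becomes effective.

4 April 2024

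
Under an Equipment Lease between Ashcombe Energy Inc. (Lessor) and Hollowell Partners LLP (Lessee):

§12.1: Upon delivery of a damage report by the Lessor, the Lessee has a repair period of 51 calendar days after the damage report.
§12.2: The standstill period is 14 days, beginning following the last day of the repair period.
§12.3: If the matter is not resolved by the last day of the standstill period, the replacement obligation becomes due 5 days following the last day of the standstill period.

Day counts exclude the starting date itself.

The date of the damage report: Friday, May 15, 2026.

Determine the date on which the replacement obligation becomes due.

The last day of the repair period: May 15, 2026 + 51 days = Jul 5, 2026.
The last day of the standstill period: Jul 5, 2026 + 14 days = Jul 19, 2026.
The date on which the replacement obligation becomes due: 5 calendar days after Jul 19, 2026 is Jul 24, 2026.

Jul 24, 2026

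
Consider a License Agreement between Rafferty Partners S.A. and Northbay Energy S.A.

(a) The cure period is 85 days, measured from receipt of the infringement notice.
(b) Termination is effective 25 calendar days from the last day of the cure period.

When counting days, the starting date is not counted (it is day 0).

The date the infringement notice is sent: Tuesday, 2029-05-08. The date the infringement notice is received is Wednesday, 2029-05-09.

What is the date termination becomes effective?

Adding 85 calendar days to 2029-05-09 gives 2029-08-02, which is the last day of the cure period.
Adding 25 calendar days to 2029-08-02 gives 2029-08-27, which is the date termination becomes effective.

2029-08-27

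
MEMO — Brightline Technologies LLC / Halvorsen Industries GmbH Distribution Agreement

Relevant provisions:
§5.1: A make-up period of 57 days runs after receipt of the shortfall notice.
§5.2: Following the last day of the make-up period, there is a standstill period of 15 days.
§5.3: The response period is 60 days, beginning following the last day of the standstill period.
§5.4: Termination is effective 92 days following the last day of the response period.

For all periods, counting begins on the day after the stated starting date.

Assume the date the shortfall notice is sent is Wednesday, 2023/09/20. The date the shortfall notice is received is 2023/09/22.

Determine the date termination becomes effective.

The last day of the make-up period: 2023/09/22 + 57 days = 2023/11/18.
The last day of the standstill period: 2023/11/18 + 15 days = 2023/12/03.
The last day of the response period: 60 calendar days after 2023/12/03 is 2024/02/01.
The date termination becomes effective: 2024/02/01 + 92 days = 2024/05/03.

2024/05/03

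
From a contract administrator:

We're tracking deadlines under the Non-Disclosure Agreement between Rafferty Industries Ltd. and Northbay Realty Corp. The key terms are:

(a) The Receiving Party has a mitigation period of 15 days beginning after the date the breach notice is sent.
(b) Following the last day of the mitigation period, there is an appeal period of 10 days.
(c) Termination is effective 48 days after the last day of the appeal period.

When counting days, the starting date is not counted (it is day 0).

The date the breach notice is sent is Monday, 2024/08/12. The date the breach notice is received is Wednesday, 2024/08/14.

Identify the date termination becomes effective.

2024/10/24

Adding 15 calendar days to 2024/08/12 gives 2024/08/27, which is the last day of the mitigation period.
The last day of the appeal period: 2024/08/27 + 10 days = 2024/09/06.
Adding 48 calendar days to 2024/09/06 gives 2024/10/24, which is the date termination becomes effective.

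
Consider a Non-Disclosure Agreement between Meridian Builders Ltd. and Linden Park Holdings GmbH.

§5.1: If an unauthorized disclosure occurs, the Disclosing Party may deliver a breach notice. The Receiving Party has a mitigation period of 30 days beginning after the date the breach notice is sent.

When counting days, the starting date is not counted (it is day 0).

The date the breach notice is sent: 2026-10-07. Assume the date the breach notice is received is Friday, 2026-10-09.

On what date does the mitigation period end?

Adding 30 calendar days to 2026-10-07 gives 2026-11-06, which is the last day of the mitigation period.

2026-11-06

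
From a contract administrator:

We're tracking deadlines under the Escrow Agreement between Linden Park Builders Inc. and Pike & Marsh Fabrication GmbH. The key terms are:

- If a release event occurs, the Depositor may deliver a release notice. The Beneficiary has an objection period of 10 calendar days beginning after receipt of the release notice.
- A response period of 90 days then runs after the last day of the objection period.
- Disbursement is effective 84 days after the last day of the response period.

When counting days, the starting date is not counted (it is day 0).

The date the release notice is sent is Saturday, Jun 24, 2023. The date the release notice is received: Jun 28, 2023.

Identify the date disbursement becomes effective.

Dec 29, 2023

The last day of the objection period: 10 calendar days after Jun 28, 2023 is Jul 8, 2023.
The last day of the response period: 90 calendar days after Jul 8, 2023 is Oct 6, 2023.
The date disbursement becomes effective: 84 calendar days after Oct 6, 2023 is Dec 29, 2023.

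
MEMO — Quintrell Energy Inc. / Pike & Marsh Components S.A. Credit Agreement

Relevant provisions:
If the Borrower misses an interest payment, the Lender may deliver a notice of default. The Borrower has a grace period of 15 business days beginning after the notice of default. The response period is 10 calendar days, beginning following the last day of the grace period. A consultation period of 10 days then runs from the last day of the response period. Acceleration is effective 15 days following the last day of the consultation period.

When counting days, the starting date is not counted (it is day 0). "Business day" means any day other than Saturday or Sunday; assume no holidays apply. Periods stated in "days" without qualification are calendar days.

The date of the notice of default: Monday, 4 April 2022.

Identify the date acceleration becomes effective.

30 May 2022

The last day of the grace period: counting 15 business days from Monday, 4 April 2022 (Apr 5, Apr 6, Apr 7, Apr 8, …, Apr 21, Apr 22, Apr 25, skipping weekends) reaches Monday, 25 April 2022.
The last day of the response period: 25 April 2022 + 10 days = 5 May 2022.
Adding 10 calendar days to 5 May 2022 gives 15 May 2022, which is the last day of the consultation period.
The date acceleration becomes effective: 15 May 2022 + 15 days = 30 May 2022.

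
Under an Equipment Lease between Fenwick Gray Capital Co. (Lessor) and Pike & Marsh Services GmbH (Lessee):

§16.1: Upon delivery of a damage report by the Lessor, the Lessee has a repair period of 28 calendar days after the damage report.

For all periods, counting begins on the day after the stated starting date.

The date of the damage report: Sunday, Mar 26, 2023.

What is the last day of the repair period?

Apr 23, 2023

The last day of the repair period: Mar 26, 2023 + 28 days = Apr 23, 2023.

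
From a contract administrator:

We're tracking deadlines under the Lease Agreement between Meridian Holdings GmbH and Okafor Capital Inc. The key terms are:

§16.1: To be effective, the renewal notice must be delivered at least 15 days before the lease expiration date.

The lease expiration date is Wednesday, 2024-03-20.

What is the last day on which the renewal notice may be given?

2024-03-20 minus 15 days is 2024-03-05.

2024-03-05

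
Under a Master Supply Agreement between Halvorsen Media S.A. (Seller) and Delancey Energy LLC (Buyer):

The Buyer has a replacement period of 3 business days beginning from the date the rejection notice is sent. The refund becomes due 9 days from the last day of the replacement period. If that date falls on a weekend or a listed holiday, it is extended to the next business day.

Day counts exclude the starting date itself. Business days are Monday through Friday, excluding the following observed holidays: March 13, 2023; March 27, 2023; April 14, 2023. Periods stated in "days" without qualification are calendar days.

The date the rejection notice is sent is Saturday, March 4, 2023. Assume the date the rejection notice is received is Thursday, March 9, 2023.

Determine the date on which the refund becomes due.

March 17, 2023

From Saturday, March 4, 2023, 3 business days (Mar 6, Mar 7, Mar 8, skipping weekends) brings us to Wednesday, March 8, 2023, which is the last day of the replacement period.
Adding 9 calendar days to March 8, 2023 gives March 17, 2023, which is the date on which the refund becomes due. March 17, 2023 is a Friday and is not a listed holiday, so no roll-forward applies.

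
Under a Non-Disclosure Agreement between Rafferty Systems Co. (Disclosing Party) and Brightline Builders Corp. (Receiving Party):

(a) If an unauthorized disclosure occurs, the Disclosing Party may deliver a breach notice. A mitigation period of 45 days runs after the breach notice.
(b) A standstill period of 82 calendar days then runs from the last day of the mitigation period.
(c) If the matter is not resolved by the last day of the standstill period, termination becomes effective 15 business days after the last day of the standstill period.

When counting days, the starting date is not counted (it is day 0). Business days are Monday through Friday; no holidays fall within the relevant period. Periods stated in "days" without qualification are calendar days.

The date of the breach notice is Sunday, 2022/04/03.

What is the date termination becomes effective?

2022/08/29

The last day of the mitigation period: 2022/04/03 + 45 days = 2022/05/18.
The last day of the standstill period: 2022/05/18 + 82 days = 2022/08/08.
From Monday, 2022/08/08, 15 business days (Aug 9, Aug 10, Aug 11, Aug 12, …, Aug 25, Aug 26, Aug 29, skipping weekends) brings us to Monday, 2022/08/29, which is the date termination becomes effective.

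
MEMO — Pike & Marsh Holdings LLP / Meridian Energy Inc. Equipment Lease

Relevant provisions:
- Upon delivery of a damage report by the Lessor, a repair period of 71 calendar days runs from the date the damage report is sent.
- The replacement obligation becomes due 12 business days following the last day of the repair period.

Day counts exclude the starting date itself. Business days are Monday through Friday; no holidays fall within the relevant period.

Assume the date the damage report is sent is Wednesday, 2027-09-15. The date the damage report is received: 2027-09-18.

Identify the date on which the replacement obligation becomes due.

2027-12-13

The last day of the repair period: 2027-09-15 + 71 days = 2027-11-25.
From Thursday, 2027-11-25, 12 business days (Nov 26, Nov 29, Nov 30, Dec 1, …, Dec 9, Dec 10, Dec 13, skipping weekends) brings us to Monday, 2027-12-13, which is the date on which the replacement obligation becomes due.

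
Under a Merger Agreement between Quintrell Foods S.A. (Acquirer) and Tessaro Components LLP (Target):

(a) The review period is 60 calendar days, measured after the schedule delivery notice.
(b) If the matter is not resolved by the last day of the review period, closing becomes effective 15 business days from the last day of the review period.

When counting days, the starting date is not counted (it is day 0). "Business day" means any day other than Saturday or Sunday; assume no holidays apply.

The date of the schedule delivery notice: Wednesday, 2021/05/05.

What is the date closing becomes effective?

2021/07/23

Adding 60 calendar days to 2021/05/05 gives 2021/07/04, which is the last day of the review period.
The date closing becomes effective: 15 business days after Sunday, 2021/07/04, skipping weekends — Jul 5, Jul 6, Jul 7, Jul 8, …, Jul 21, Jul 22, Jul 23 — lands on Friday, 2021/07/23.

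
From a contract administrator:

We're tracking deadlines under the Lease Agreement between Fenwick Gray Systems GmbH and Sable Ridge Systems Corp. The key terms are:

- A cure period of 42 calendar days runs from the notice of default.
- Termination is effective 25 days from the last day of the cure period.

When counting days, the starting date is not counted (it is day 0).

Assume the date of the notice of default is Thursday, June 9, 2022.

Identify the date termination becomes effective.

The last day of the cure period: June 9, 2022 + 42 days = July 21, 2022.
The date termination becomes effective: July 21, 2022 + 25 days = August 15, 2022.

August 15, 2022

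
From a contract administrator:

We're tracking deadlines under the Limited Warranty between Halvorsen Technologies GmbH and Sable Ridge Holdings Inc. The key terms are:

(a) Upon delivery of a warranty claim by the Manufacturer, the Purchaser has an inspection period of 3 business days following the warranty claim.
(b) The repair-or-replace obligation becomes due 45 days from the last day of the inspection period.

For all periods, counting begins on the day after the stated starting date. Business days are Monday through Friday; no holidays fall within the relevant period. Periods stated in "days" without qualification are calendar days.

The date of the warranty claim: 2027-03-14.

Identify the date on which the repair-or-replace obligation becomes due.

2027-05-01

From Sunday, 2027-03-14, 3 business days (Mar 15, Mar 16, Mar 17, skipping weekends) brings us to Wednesday, 2027-03-17, which is the last day of the inspection period.
The date on which the repair-or-replace obligation becomes due: 45 calendar days after 2027-03-17 is 2027-05-01.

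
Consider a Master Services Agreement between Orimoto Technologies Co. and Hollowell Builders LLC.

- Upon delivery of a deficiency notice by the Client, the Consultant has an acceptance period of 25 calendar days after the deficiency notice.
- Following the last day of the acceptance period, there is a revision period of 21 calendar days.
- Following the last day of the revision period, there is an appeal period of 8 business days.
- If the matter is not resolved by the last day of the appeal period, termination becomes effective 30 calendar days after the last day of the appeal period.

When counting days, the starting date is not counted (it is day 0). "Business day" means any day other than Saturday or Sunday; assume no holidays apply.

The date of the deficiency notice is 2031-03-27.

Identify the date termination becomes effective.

Adding 25 calendar days to 2031-03-27 gives 2031-04-21, which is the last day of the acceptance period.
The last day of the revision period: 2031-04-21 + 21 days = 2031-05-12.
From Monday, 2031-05-12, 8 business days (May 13, May 14, May 15, May 16, May 19, May 20, May 21, May 22, skipping weekends) brings us to Thursday, 2031-05-22, which is the last day of the appeal period.
The date termination becomes effective: 2031-05-22 + 30 days = 2031-06-21.

2031-06-21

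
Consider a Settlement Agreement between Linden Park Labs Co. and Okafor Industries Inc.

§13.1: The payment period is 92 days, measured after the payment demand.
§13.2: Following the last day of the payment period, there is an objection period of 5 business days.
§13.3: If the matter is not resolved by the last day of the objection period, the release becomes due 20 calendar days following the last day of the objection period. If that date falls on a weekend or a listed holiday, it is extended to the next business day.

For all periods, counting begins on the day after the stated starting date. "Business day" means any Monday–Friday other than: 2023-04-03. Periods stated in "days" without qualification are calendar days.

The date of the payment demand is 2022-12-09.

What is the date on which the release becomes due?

2023-04-06

The last day of the payment period: 92 calendar days after 2022-12-09 is 2023-03-11.
The last day of the objection period: 5 business days after Saturday, 2023-03-11, skipping weekends — Mar 13, Mar 14, Mar 15, Mar 16, Mar 17 — lands on Friday, 2023-03-17.
The date on which the release becomes due: 20 calendar days after 2023-03-17 is 2023-04-06. 2023-04-06 is a Thursday and is not a listed holiday, so no roll-forward applies.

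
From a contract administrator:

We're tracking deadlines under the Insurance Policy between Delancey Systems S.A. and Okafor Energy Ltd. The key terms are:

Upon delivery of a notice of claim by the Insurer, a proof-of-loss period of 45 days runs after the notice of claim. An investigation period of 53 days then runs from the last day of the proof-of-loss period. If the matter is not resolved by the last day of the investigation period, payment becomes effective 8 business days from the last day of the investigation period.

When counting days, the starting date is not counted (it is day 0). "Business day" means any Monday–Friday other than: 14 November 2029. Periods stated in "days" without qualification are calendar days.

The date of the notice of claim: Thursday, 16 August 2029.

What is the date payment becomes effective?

4 December 2029

The last day of the proof-of-loss period: 45 calendar days after 16 August 2029 is 30 September 2029.
The last day of the investigation period: 53 calendar days after 30 September 2029 is 22 November 2029.
The date payment becomes effective: 8 business days after Thursday, 22 November 2029, skipping weekends — Nov 23, Nov 26, Nov 27, Nov 28, Nov 29, Nov 30, Dec 3, Dec 4 — lands on Tuesday, 4 December 2029.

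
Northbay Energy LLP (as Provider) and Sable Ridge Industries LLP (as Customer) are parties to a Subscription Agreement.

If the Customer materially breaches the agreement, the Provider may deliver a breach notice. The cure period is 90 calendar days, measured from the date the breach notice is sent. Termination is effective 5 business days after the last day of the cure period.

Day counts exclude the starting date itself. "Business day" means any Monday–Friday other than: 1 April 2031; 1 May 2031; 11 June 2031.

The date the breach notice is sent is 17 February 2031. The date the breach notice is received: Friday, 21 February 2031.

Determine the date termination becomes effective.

Adding 90 calendar days to 17 February 2031 gives 18 May 2031, which is the last day of the cure period.
The date termination becomes effective: 5 business days after Sunday, 18 May 2031, skipping weekends — May 19, May 20, May 21, May 22, May 23 — lands on Friday, 23 May 2031.

23 May 2031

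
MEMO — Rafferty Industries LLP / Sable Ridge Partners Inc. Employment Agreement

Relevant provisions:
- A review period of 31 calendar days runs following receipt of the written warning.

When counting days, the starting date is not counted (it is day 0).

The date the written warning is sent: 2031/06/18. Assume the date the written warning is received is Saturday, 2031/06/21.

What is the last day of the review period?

2031/07/22

The last day of the review period: 31 calendar days after 2031/06/21 is 2031/07/22.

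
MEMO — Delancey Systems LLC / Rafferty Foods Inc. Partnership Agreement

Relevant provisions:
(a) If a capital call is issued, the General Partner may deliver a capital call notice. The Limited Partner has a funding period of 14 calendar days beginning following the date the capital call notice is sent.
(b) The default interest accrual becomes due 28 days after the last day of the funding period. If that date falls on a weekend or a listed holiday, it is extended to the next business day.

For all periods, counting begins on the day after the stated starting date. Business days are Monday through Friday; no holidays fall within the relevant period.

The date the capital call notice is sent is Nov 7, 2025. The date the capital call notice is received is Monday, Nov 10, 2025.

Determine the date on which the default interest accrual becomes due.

Dec 19, 2025

Adding 14 calendar days to Nov 7, 2025 gives Nov 21, 2025, which is the last day of the funding period.
The date on which the default interest accrual becomes due: Nov 21, 2025 + 28 days = Dec 19, 2025. Dec 19, 2025 is a Friday, so no roll-forward applies.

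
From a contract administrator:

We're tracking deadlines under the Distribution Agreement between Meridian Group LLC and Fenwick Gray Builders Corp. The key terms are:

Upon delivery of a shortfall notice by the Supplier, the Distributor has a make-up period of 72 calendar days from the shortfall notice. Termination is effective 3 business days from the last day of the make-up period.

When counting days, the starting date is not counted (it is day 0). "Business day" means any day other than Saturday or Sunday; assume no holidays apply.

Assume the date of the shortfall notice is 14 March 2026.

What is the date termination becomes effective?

28 May 2026

The last day of the make-up period: 72 calendar days after 14 March 2026 is 25 May 2026.
The date termination becomes effective: counting 3 business days from Monday, 25 May 2026 (May 26, May 27, May 28, skipping weekends) reaches Thursday, 28 May 2026.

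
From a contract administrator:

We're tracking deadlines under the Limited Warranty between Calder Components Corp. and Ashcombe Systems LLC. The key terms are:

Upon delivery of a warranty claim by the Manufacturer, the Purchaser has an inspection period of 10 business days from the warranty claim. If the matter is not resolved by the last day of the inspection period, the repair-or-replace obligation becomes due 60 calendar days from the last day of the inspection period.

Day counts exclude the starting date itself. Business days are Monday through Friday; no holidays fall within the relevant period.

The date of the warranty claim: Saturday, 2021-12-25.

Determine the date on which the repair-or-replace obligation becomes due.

2022-03-08

From Saturday, 2021-12-25, 10 business days (Dec 27, Dec 28, Dec 29, Dec 30, Dec 31, Jan 3, Jan 4, Jan 5, Jan 6, Jan 7, skipping weekends) brings us to Friday, 2022-01-07, which is the last day of the inspection period.
The date on which the repair-or-replace obligation becomes due: 2022-01-07 + 60 days = 2022-03-08.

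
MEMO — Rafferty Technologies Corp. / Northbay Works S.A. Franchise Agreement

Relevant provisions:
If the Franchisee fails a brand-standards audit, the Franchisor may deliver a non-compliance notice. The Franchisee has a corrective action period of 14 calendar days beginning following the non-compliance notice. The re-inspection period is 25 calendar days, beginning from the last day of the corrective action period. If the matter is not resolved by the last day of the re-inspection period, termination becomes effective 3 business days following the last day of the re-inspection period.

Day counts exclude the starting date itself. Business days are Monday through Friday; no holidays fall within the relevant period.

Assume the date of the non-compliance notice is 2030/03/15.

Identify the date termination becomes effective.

2030/04/26

The last day of the corrective action period: 2030/03/15 + 14 days = 2030/03/29.
The last day of the re-inspection period: 2030/03/29 + 25 days = 2030/04/23.
From Tuesday, 2030/04/23, 3 business days (Apr 24, Apr 25, Apr 26, skipping weekends) brings us to Friday, 2030/04/26, which is the date termination becomes effective.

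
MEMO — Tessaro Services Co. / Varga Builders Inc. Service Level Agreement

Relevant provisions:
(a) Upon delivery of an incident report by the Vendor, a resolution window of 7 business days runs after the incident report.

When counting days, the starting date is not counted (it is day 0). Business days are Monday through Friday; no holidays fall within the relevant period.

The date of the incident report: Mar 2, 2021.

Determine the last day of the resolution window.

Mar 11, 2021

The last day of the resolution window: 7 business days after Tuesday, Mar 2, 2021, skipping weekends — Mar 3, Mar 4, Mar 5, Mar 8, Mar 9, Mar 10, Mar 11 — lands on Thursday, Mar 11, 2021.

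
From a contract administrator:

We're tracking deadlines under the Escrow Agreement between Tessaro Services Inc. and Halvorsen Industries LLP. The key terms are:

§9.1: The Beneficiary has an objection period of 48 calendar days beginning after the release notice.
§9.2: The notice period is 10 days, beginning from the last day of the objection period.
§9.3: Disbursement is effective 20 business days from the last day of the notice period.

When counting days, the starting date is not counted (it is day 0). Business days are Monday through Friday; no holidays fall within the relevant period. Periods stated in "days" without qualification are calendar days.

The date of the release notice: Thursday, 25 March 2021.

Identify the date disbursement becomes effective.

18 June 2021

The last day of the objection period: 48 calendar days after 25 March 2021 is 12 May 2021.
The last day of the notice period: 12 May 2021 + 10 days = 22 May 2021.
From Saturday, 22 May 2021, 20 business days (May 24, May 25, May 26, May 27, …, Jun 16, Jun 17, Jun 18, skipping weekends) brings us to Friday, 18 June 2021, which is the date disbursement becomes effective.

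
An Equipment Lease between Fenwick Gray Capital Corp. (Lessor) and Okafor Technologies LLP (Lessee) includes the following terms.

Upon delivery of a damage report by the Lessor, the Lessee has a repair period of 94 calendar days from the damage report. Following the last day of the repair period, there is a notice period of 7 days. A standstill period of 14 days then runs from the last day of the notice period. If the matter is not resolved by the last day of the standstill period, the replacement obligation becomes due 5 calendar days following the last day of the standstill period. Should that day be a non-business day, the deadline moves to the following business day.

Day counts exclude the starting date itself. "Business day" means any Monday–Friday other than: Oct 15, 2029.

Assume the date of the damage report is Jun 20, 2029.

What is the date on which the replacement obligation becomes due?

Oct 18, 2029

Adding 94 calendar days to Jun 20, 2029 gives Sep 22, 2029, which is the last day of the repair period.
The last day of the notice period: 7 calendar days after Sep 22, 2029 is Sep 29, 2029.
The last day of the standstill period: Sep 29, 2029 + 14 days = Oct 13, 2029.
The date on which the replacement obligation becomes due: Oct 13, 2029 + 5 days = Oct 18, 2029. Oct 18, 2029 is a Thursday and is not a listed holiday, so no roll-forward applies.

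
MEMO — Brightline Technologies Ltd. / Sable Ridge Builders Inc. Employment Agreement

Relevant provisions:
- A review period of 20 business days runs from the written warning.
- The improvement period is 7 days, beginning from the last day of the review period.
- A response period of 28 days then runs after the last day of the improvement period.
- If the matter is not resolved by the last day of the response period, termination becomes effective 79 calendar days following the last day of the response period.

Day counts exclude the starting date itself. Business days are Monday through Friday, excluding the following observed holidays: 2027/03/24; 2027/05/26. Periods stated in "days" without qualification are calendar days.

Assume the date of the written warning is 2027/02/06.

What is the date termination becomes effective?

From Saturday, 2027/02/06, 20 business days (Feb 8, Feb 9, Feb 10, Feb 11, …, Mar 3, Mar 4, Mar 5, skipping weekends) brings us to Friday, 2027/03/05, which is the last day of the review period.
Adding 7 calendar days to 2027/03/05 gives 2027/03/12, which is the last day of the improvement period.
The last day of the response period: 28 calendar days after 2027/03/12 is 2027/04/09.
The date termination becomes effective: 79 calendar days after 2027/04/09 is 2027/06/27.

2027/06/27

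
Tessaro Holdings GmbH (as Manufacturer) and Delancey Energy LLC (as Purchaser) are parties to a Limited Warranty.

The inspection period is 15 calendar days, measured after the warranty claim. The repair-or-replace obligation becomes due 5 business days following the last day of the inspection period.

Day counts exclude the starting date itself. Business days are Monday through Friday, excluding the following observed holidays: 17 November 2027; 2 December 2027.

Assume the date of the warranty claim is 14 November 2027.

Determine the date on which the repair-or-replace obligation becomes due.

The last day of the inspection period: 15 calendar days after 14 November 2027 is 29 November 2027.
The date on which the repair-or-replace obligation becomes due: 5 business days after Monday, 29 November 2027, skipping weekends and the listed holiday on Dec 2 — Nov 30, Dec 1, Dec 3, Dec 6, Dec 7 — lands on Tuesday, 7 December 2027.

7 December 2027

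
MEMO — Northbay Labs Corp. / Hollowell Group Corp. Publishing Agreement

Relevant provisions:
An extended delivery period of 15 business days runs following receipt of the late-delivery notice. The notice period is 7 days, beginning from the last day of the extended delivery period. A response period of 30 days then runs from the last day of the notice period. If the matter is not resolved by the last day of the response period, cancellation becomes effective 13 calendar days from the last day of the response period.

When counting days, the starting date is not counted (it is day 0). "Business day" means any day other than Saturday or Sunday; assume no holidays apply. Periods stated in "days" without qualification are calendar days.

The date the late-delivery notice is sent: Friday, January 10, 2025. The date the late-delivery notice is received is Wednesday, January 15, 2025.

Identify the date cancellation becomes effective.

March 27, 2025

The last day of the extended delivery period: 15 business days after Wednesday, January 15, 2025, skipping weekends — Jan 16, Jan 17, Jan 20, Jan 21, …, Feb 3, Feb 4, Feb 5 — lands on Wednesday, February 5, 2025.
Adding 7 calendar days to February 5, 2025 gives February 12, 2025, which is the last day of the notice period.
Adding 30 calendar days to February 12, 2025 gives March 14, 2025, which is the last day of the response period.
The date cancellation becomes effective: 13 calendar days after March 14, 2025 is March 27, 2025.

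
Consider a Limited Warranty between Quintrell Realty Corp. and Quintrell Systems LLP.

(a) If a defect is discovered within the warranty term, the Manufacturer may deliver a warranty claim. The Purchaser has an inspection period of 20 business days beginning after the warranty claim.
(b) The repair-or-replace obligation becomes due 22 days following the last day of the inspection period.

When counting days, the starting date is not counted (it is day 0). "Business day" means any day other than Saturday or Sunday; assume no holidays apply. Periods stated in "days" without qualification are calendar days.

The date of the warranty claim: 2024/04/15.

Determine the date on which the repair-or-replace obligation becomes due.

2024/06/04

The last day of the inspection period: 20 business days after Monday, 2024/04/15, skipping weekends — Apr 16, Apr 17, Apr 18, Apr 19, …, May 9, May 10, May 13 — lands on Monday, 2024/05/13.
Adding 22 calendar days to 2024/05/13 gives 2024/06/04, which is the date on which the repair-or-replace obligation becomes due.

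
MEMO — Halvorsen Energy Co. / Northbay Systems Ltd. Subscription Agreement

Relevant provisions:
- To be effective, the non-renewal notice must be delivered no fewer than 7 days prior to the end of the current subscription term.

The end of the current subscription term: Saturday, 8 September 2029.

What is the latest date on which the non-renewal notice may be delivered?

Counting back 7 calendar days from 8 September 2029 gives 1 September 2029.

1 September 2029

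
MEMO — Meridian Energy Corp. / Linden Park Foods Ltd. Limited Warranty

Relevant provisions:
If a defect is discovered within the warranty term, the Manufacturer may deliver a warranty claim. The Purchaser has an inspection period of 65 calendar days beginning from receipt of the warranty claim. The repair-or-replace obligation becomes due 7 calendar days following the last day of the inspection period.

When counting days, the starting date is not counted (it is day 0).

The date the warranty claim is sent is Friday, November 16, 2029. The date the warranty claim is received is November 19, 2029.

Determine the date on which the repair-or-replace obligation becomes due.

January 30, 2030

The last day of the inspection period: 65 calendar days after November 19, 2029 is January 23, 2030.
The date on which the repair-or-replace obligation becomes due: 7 calendar days after January 23, 2030 is January 30, 2030.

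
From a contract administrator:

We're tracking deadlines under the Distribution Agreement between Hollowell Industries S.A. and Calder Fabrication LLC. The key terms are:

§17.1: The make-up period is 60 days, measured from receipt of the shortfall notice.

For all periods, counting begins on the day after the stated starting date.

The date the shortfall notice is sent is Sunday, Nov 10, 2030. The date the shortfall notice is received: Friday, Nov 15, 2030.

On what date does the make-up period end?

Jan 14, 2031

The last day of the make-up period: Nov 15, 2030 + 60 days = Jan 14, 2031.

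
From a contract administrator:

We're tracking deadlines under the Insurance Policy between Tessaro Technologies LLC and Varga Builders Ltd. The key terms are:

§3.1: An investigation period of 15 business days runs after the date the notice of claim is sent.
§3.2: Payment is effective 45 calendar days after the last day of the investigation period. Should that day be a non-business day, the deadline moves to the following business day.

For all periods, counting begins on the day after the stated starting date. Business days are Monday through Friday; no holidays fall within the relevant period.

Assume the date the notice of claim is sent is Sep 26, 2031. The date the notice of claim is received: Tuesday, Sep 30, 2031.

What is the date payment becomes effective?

Dec 1, 2031

The last day of the investigation period: 15 business days after Friday, Sep 26, 2031, skipping weekends — Sep 29, Sep 30, Oct 1, Oct 2, …, Oct 15, Oct 16, Oct 17 — lands on Friday, Oct 17, 2031.
The date payment becomes effective: Oct 17, 2031 + 45 days = Dec 1, 2031. Dec 1, 2031 is a Monday, so no roll-forward applies.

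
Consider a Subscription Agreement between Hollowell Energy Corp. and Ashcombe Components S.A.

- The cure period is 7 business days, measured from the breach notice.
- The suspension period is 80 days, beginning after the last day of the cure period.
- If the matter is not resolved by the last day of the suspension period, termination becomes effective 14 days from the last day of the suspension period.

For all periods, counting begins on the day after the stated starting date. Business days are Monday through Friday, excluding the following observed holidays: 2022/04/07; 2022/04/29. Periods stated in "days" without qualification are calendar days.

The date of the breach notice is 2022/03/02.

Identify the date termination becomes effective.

From Wednesday, 2022/03/02, 7 business days (Mar 3, Mar 4, Mar 7, Mar 8, Mar 9, Mar 10, Mar 11, skipping weekends) brings us to Friday, 2022/03/11, which is the last day of the cure period.
The last day of the suspension period: 80 calendar days after 2022/03/11 is 2022/05/30.
Adding 14 calendar days to 2022/05/30 gives 2022/06/13, which is the date termination becomes effective.

2022/06/13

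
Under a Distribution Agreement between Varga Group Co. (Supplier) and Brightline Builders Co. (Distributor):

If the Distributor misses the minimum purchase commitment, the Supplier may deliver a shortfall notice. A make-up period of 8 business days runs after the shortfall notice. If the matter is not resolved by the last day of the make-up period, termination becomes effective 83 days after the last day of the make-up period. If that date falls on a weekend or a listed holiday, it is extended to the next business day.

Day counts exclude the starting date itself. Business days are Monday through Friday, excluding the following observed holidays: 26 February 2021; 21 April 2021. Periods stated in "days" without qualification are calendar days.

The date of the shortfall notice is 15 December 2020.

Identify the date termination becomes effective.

18 March 2021

The last day of the make-up period: counting 8 business days from Tuesday, 15 December 2020 (Dec 16, Dec 17, Dec 18, Dec 21, Dec 22, Dec 23, Dec 24, Dec 25, skipping weekends) reaches Friday, 25 December 2020.
Adding 83 calendar days to 25 December 2020 gives 18 March 2021, which is the date termination becomes effective. 18 March 2021 is a Thursday and is not a listed holiday, so no roll-forward applies.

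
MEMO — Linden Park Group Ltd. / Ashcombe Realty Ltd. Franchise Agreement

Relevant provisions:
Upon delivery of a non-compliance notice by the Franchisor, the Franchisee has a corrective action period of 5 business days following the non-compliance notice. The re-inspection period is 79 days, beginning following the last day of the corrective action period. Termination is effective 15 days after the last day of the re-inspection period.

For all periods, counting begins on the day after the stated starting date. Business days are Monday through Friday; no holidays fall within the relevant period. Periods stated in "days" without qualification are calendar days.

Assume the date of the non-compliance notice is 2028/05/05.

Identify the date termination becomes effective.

2028/08/14

The last day of the corrective action period: counting 5 business days from Friday, 2028/05/05 (May 8, May 9, May 10, May 11, May 12, skipping weekends) reaches Friday, 2028/05/12.
Adding 79 calendar days to 2028/05/12 gives 2028/07/30, which is the last day of the re-inspection period.
Adding 15 calendar days to 2028/07/30 gives 2028/08/14, which is the date termination becomes effective.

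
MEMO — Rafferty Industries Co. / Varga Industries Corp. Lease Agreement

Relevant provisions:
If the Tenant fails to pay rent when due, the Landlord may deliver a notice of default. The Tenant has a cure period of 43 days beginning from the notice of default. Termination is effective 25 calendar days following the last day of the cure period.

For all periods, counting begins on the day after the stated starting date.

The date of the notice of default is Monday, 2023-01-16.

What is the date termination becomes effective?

2023-03-25

Adding 43 calendar days to 2023-01-16 gives 2023-02-28, which is the last day of the cure period.
The date termination becomes effective: 2023-02-28 + 25 days = 2023-03-25.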